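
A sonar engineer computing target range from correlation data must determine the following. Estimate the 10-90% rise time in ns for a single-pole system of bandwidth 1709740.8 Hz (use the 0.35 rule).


Rise time from bandwidth relationship:
tr = 0.35 / BW
   = 0.35 / 1709740.8
   = 2.047093922e-07 s
   = 204.7094 ns

204.7094 ns


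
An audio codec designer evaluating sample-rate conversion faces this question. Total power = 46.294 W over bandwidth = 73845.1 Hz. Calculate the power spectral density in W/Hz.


Power spectral density:
PSD = P / BW
    = 46.294 / 73845.1
    = 0.00062691 W/Hz

0.00062691 W/Hz


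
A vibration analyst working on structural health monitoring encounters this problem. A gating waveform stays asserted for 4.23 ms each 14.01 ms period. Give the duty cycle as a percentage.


Duty cycle as a percentage:
DC = (t_on / T) * 100
   = (4.23 / 14.01) * 100
   = 0.301927 * 100
   = 30.19 %

30.19 %


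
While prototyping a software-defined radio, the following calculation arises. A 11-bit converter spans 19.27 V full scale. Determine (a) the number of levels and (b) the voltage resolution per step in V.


Step 1 — number of quantization levels:
L = 2^N = 2^11 = 2048

Step 2 — LSB step size:
delta = Vfs / L
      = 19.27 / 2048
      = 0.00940918 V

Levels = 2048; step size = 0.00940918 V


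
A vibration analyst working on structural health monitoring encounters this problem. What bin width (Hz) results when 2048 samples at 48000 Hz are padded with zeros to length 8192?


Frequency resolution after zero-padding:
N_padded = 2048 * 4 = 8192
df = fs / N_padded
   = 48000 / 8192
   = 5.8594 Hz

5.8594 Hz


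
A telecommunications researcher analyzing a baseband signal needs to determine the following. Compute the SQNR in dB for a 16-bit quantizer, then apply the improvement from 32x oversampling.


Step 1 — baseline SQNR at Nyquist:
SQNR_base = 6.02*N + 1.76
          = 6.02*16 + 1.76
          = 98.08 dB

Step 2 — oversampling processing gain:
G = 10*log10(OSR) = 10*log10(32) = 15.05 dB

Step 3 — total:
SQNR_total = 98.08 + 15.05 = 113.13 dB

Base SQNR = 98.08 dB; oversampled SQNR = 113.13 dB


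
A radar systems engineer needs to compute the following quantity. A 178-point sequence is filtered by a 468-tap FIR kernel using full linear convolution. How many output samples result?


Linear convolution output length:
L = N + M - 1
  = 178 + 468 - 1
  = 645 samples

645


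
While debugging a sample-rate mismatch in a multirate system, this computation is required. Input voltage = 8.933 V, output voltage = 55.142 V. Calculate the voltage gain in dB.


Voltage gain in dB:
G = 20 * log10(Vout / Vin)
  = 20 * log10(55.142 / 8.933)
  = 20 * log10(6.172842)
  = 20 * 0.790485
  = 15.81 dB

15.81 dB


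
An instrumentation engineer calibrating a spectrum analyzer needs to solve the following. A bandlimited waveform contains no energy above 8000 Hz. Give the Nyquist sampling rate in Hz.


The Nyquist rate is twice the maximum frequency component.
fs_min = 2 * fmax
      = 2 * 8000
      = 16000 Hz

16000


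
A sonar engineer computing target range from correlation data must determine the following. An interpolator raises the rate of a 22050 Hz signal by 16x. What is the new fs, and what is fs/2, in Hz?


Step 1 — output sample rate after interpolation by L:
fs_out = L * fs_in = 16 * 22050 = 352800 Hz

Step 2 — Nyquist frequency of the output stream:
f_Nyq = fs_out / 2 = 352800 / 2 = 176400.0 Hz

fs_out = 352800 Hz; f_Nyquist = 176400.0 Hz


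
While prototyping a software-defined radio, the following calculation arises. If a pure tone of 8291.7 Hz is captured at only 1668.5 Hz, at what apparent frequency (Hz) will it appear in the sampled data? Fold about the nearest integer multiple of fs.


Compute the nearest integer multiple of fs to the signal:
n = round(8291.7 / 1668.5) = 5
f_alias = |8291.7 - 5 * 1668.5|
        = |8291.7 - 8342.5|
        = 50.8 Hz

50.8


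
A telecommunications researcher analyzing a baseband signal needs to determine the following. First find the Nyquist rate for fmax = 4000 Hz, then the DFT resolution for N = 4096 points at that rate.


Step 1 — Nyquist sampling rate:
fs = 2 * fmax = 2 * 4000 = 8000 Hz

Step 2 — DFT bin spacing:
df = fs / N = 8000 / 4096 = 1.9531 Hz

1.9531 Hz


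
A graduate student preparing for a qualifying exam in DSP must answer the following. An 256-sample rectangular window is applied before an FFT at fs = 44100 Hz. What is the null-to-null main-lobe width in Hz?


Main lobe width for a rectangular window:
Width = 2 * fs / N
      = 2 * 44100 / 256
      = 88200 / 256
      = 344.531 Hz

344.531 Hz


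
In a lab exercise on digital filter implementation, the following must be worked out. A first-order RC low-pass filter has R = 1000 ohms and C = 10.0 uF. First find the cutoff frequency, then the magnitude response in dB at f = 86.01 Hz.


Step 1 — cutoff frequency:
fc = 1 / (2*pi*R*C)
C = 10.0 uF = 1e-05 F
fc = 1 / (2*pi*1000*1e-05)
   = 15.9155 Hz

Step 2 — magnitude at f = 86.01 Hz:
|H(f)| = 1 / sqrt(1 + (f/fc)^2)
f/fc = 86.01 / 15.9155 = 5.404166
|H| = 1 / sqrt(1 + 29.20501) = 0.1819535
|H|_dB = 20*log10(0.1819535) = -14.8 dB

fc = 15.9155 Hz; |H(86.01 Hz)| = -14.8 dB


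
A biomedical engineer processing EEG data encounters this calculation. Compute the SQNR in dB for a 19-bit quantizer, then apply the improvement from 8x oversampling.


Step 1 — baseline SQNR at Nyquist:
SQNR_base = 6.02*N + 1.76
          = 6.02*19 + 1.76
          = 116.14 dB

Step 2 — oversampling processing gain:
G = 10*log10(OSR) = 10*log10(8) = 9.03 dB

Step 3 — total:
SQNR_total = 116.14 + 9.03 = 125.17 dB

Base SQNR = 116.14 dB; oversampled SQNR = 125.17 dB


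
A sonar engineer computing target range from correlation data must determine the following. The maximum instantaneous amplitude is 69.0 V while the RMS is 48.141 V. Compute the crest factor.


Crest factor is the ratio of peak to RMS:
CF = V_peak / V_rms
   = 69.0 / 48.141
   = 1.4333

1.4333


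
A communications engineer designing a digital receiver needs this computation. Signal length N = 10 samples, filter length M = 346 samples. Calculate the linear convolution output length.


Linear convolution output length:
L = N + M - 1
  = 10 + 346 - 1
  = 355 samples

355


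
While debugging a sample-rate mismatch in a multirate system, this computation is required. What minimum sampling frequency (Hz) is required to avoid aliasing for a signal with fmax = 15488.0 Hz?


The Nyquist rate is twice the maximum frequency component.
fs_min = 2 * fmax
      = 2 * 15488.0
      = 30976.0 Hz

30976.0


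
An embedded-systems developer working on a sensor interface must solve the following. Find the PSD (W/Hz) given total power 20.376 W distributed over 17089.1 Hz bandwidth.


Power spectral density:
PSD = P / BW
    = 20.376 / 17089.1
    = 0.00119234 W/Hz

0.00119234 W/Hz


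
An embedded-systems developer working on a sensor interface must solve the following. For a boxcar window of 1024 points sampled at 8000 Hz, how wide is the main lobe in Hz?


Main lobe width for a rectangular window:
Width = 2 * fs / N
      = 2 * 8000 / 1024
      = 16000 / 1024
      = 15.625 Hz

15.625 Hz


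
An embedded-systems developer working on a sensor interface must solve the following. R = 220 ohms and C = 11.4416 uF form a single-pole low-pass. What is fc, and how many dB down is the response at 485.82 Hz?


Step 1 — cutoff frequency:
fc = 1 / (2*pi*R*C)
C = 11.4416 uF = 1.14416e-05 F
fc = 1 / (2*pi*220*1.14416e-05)
   = 63.2282 Hz

Step 2 — magnitude at f = 485.82 Hz:
|H(f)| = 1 / sqrt(1 + (f/fc)^2)
f/fc = 485.82 / 63.2282 = 7.683597
|H| = 1 / sqrt(1 + 59.037663) = 0.1290589
|H|_dB = 20*log10(0.1290589) = -17.78 dB

fc = 63.2282 Hz; |H(485.82 Hz)| = -17.78 dB


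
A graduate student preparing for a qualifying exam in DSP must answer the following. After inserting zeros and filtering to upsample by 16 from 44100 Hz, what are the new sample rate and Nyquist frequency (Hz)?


Step 1 — output sample rate after interpolation by L:
fs_out = L * fs_in = 16 * 44100 = 705600 Hz

Step 2 — Nyquist frequency of the output stream:
f_Nyq = fs_out / 2 = 705600 / 2 = 352800.0 Hz

fs_out = 705600 Hz; f_Nyquist = 352800.0 Hz


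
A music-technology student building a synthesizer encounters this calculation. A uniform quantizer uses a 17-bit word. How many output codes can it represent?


Number of quantization levels = 2^N
= 2^17
= 131072

131072


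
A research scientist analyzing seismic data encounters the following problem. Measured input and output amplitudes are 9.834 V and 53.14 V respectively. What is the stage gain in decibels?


Voltage gain in dB:
G = 20 * log10(Vout / Vin)
  = 20 * log10(53.14 / 9.834)
  = 20 * log10(5.403701)
  = 20 * 0.732691
  = 14.65 dB

14.65 dB


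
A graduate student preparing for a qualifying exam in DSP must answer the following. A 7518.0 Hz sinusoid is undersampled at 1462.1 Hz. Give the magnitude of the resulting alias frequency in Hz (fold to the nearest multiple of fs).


Compute the nearest integer multiple of fs to the signal:
n = round(7518.0 / 1462.1) = 5
f_alias = |7518.0 - 5 * 1462.1|
        = |7518.0 - 7310.5|
        = 207.5 Hz

207.5


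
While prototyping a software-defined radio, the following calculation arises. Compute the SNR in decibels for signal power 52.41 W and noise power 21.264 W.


SNR in decibels:
SNR = 10 * log10(Ps / Pn)
    = 10 * log10(52.41 / 21.264)
    = 10 * log10(2.4647)
    = 10 * 0.3918
    = 3.92 dB

3.92 dB


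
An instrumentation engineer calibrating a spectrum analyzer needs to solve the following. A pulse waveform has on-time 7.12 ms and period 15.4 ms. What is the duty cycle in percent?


Duty cycle as a percentage:
DC = (t_on / T) * 100
   = (7.12 / 15.4) * 100
   = 0.462338 * 100
   = 46.23 %

46.23 %


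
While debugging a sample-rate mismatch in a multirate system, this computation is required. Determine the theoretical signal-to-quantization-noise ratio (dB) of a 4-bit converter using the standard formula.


Theoretical SNR for a full-scale sinusoid:
SNR = 6.02 * N + 1.76
    = 6.02 * 4 + 1.76
    = 24.08 + 1.76
    = 25.84 dB

25.84 dB


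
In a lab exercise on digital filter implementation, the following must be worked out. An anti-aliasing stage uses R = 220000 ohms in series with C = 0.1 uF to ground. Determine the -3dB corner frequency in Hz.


Cutoff frequency of a first-order RC filter:
fc = 1 / (2 * pi * R * C)
C = 0.1 uF = 1e-07 F
fc = 1 / (2 * pi * 220000 * 1e-07)
   = 1 / 0.13823007675795
   = 7.234316 Hz

7.234316 Hz


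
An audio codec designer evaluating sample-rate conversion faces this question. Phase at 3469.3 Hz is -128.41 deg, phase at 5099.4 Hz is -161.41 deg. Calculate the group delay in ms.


Group delay from phase difference:
tau = -d(phi)/d(omega)
d(phi) = -33.0 deg = -0.575959 rad
d(omega) = 2*pi*(5099.4 - 3469.3) = 10242.2204 rad/s
tau = -(-0.575959) / 10242.2204
    = 0.0562 ms

0.0562 ms


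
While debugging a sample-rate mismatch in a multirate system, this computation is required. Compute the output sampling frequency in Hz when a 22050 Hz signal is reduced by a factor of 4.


Decimation reduces the sample rate:
fs_out = fs_in / M
       = 22050 / 4
       = 5512.5 Hz

5512.5 Hz


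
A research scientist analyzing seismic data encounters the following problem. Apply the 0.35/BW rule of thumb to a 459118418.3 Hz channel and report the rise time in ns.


Rise time from bandwidth relationship:
tr = 0.35 / BW
   = 0.35 / 459118418.3
   = 7.62330558e-10 s
   = 0.7623 ns

0.7623 ns


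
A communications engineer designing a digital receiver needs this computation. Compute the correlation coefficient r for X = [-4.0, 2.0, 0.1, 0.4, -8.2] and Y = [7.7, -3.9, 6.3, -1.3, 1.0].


Pearson correlation coefficient (population):
r = cov(X,Y) / (std(X) * std(Y))
Mean X = -1.94, Mean Y = 1.96
Cov(X,Y) = -5.5356
Std(X) = 3.703836, Std(Y) = 4.419774
r = -0.3382

-0.3382


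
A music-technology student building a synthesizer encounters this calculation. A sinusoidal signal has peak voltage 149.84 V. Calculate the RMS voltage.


RMS voltage for a sinusoidal waveform:
V_rms = V_peak / sqrt(2)
      = 149.84 / 1.414214
      = 105.953 V

105.953 V


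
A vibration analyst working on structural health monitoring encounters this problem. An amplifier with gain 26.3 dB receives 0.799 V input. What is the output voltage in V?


Output voltage from dB gain:
V_out = V_in * 10^(gain_dB / 20)
      = 0.799 * 10^(26.3 / 20)
      = 0.799 * 20.653802
      = 16.5024 V

16.5024 V


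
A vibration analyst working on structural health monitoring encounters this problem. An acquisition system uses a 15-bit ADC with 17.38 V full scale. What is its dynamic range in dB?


Dynamic range from full-scale to LSB:
V_min = V_max / 2^bits = 17.38 / 2^15
DR = 20 * log10(V_max / V_min)
   = 20 * log10(2^15)
   = 20 * 15 * log10(2)
   = 90.31 dB

90.31 dB


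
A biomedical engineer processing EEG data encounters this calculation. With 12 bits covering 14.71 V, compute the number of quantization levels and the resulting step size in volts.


Step 1 — number of quantization levels:
L = 2^N = 2^12 = 4096

Step 2 — LSB step size:
delta = Vfs / L
      = 14.71 / 4096
      = 0.00359131 V

Levels = 4096; step size = 0.00359131 V


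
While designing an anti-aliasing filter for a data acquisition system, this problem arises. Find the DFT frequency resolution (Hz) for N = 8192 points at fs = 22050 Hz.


DFT frequency resolution:
df = fs / N
   = 22050 / 8192
   = 2.6917 Hz

2.6917 Hz


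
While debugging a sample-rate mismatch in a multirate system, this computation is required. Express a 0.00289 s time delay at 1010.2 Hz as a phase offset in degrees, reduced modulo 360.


Phase shift from frequency and time delay:
phi = 360 * f * t_delay
    = 360 * 1010.2 * 0.00289
    = 1051.01 degrees
    mod 360 = 331.01 degrees

331.01 degrees


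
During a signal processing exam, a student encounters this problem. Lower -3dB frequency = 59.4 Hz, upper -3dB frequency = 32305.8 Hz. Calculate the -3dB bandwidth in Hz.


Bandwidth is the difference of -3dB frequencies:
BW = f_high - f_low
   = 32305.8 - 59.4
   = 32246.4 Hz

32246.4 Hz


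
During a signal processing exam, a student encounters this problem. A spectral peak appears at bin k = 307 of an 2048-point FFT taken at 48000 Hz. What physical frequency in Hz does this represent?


Frequency of DFT bin k:
f_k = k * fs / N
    = 307 * 48000 / 2048
    = 14736000 / 2048
    = 7195.312 Hz

7195.312 Hz


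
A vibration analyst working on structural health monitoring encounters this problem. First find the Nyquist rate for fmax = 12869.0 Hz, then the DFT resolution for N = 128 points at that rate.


Step 1 — Nyquist sampling rate:
fs = 2 * fmax = 2 * 12869.0 = 25738.0 Hz

Step 2 — DFT bin spacing:
df = fs / N = 25738.0 / 128 = 201.0781 Hz

201.0781 Hz


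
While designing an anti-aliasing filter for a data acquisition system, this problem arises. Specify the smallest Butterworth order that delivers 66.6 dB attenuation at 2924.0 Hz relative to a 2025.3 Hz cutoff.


Butterworth filter order formula:
n = log10(10^(A/10) - 1) / (2 * log10(f_stop/f_pass))
10^(66.6/10) - 1 = 4570880.8961
f_stop/f_pass = 2924.0 / 2025.3 = 1.4437
n = 20.8793 -> ceil = 21

21


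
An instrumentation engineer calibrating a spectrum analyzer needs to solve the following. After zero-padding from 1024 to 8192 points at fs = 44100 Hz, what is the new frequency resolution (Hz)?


Frequency resolution after zero-padding:
N_padded = 1024 * 8 = 8192
df = fs / N_padded
   = 44100 / 8192
   = 5.3833 Hz

5.3833 Hz


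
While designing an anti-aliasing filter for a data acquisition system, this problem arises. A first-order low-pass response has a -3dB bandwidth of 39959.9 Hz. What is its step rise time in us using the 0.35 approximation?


Rise time from bandwidth relationship:
tr = 0.35 / BW
   = 0.35 / 39959.9
   = 8.758780678e-06 s
   = 8.7588 us

8.7588 us


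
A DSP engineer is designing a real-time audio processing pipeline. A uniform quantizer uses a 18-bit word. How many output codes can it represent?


Number of quantization levels = 2^N
= 2^18
= 262144

262144


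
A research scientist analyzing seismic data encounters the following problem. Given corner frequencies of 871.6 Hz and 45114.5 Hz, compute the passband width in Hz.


Bandwidth is the difference of -3dB frequencies:
BW = f_high - f_low
   = 45114.5 - 871.6
   = 44242.9 Hz

44242.9 Hz


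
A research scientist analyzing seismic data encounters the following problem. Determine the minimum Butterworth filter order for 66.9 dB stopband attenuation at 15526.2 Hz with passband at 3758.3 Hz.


Butterworth filter order formula:
n = log10(10^(A/10) - 1) / (2 * log10(f_stop/f_pass))
10^(66.9/10) - 1 = 4897787.1937
f_stop/f_pass = 15526.2 / 3758.3 = 4.1312
n = 5.4295 -> ceil = 6

6


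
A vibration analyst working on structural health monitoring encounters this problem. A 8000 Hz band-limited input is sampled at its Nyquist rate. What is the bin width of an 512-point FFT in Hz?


Step 1 — Nyquist sampling rate:
fs = 2 * fmax = 2 * 8000 = 16000 Hz

Step 2 — DFT bin spacing:
df = fs / N = 16000 / 512 = 31.25 Hz

31.25 Hz


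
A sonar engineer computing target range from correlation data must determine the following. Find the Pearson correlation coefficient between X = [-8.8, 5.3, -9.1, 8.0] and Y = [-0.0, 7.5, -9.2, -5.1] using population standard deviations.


Pearson correlation coefficient (population):
r = cov(X,Y) / (std(X) * std(Y))
Mean X = -1.15, Mean Y = -1.7
Cov(X,Y) = 18.7125
Std(X) = 7.858912, Std(Y) = 6.231773
r = 0.3821

0.3821


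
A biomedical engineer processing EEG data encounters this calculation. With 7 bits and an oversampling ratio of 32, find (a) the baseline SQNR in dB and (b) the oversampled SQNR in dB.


Step 1 — baseline SQNR at Nyquist:
SQNR_base = 6.02*N + 1.76
          = 6.02*7 + 1.76
          = 43.9 dB

Step 2 — oversampling processing gain:
G = 10*log10(OSR) = 10*log10(32) = 15.05 dB

Step 3 — total:
SQNR_total = 43.9 + 15.05 = 58.95 dB

Base SQNR = 43.9 dB; oversampled SQNR = 58.95 dB


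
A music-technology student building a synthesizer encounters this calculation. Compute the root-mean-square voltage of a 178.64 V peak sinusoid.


RMS voltage for a sinusoidal waveform:
V_rms = V_peak / sqrt(2)
      = 178.64 / 1.414214
      = 126.318 V

126.318 V


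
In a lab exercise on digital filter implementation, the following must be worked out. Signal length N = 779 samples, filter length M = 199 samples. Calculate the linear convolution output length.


Linear convolution output length:
L = N + M - 1
  = 779 + 199 - 1
  = 977 samples

977


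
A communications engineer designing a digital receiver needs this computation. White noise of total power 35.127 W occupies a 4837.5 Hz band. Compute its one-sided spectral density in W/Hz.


Power spectral density:
PSD = P / BW
    = 35.127 / 4837.5
    = 0.0072614 W/Hz

0.0072614 W/Hz


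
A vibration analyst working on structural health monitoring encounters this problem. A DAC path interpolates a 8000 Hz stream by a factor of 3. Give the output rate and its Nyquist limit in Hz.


Step 1 — output sample rate after interpolation by L:
fs_out = L * fs_in = 3 * 8000 = 24000 Hz

Step 2 — Nyquist frequency of the output stream:
f_Nyq = fs_out / 2 = 24000 / 2 = 12000.0 Hz

fs_out = 24000 Hz; f_Nyquist = 12000.0 Hz


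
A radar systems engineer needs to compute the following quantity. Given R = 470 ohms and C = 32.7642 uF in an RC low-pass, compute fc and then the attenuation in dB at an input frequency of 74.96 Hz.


Step 1 — cutoff frequency:
fc = 1 / (2*pi*R*C)
C = 32.7642 uF = 3.27642e-05 F
fc = 1 / (2*pi*470*3.27642e-05)
   = 10.3353 Hz

Step 2 — magnitude at f = 74.96 Hz:
|H(f)| = 1 / sqrt(1 + (f/fc)^2)
f/fc = 74.96 / 10.3353 = 7.252813
|H| = 1 / sqrt(1 + 52.603296) = 0.1365854
|H|_dB = 20*log10(0.1365854) = -17.29 dB

fc = 10.3353 Hz; |H(74.96 Hz)| = -17.29 dB


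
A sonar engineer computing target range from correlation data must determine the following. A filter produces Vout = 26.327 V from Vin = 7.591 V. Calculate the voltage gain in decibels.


Voltage gain in dB:
G = 20 * log10(Vout / Vin)
  = 20 * log10(26.327 / 7.591)
  = 20 * log10(3.468186)
  = 20 * 0.540102
  = 10.8 dB

10.8 dB


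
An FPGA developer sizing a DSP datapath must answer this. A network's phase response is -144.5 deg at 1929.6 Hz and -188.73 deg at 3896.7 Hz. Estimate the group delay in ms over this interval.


Group delay from phase difference:
tau = -d(phi)/d(omega)
d(phi) = -44.23 deg = -0.771959 rad
d(omega) = 2*pi*(3896.7 - 1929.6) = 12359.6538 rad/s
tau = -(-0.771959) / 12359.6538
    = 0.0625 ms

0.0625 ms


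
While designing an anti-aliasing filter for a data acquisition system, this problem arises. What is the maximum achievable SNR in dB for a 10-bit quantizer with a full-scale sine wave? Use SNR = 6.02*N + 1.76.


Theoretical SNR for a full-scale sinusoid:
SNR = 6.02 * N + 1.76
    = 6.02 * 10 + 1.76
    = 60.2 + 1.76
    = 61.96 dB

61.96 dB


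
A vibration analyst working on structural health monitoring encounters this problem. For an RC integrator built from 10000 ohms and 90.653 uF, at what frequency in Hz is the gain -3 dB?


Cutoff frequency of a first-order RC filter:
fc = 1 / (2 * pi * R * C)
C = 90.653 uF = 9.0653e-05 F
fc = 1 / (2 * pi * 10000 * 9.0653e-05)
   = 1 / 5.6958959765175
   = 0.175565 Hz

0.175565 Hz


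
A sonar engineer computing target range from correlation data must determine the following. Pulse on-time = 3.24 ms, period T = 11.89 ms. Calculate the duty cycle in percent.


Duty cycle as a percentage:
DC = (t_on / T) * 100
   = (3.24 / 11.89) * 100
   = 0.272498 * 100
   = 27.25 %

27.25 %


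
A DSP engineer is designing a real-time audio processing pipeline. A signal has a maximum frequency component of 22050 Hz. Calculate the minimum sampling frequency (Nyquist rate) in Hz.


The Nyquist rate is twice the maximum frequency component.
fs_min = 2 * fmax
      = 2 * 22050
      = 44100 Hz

44100


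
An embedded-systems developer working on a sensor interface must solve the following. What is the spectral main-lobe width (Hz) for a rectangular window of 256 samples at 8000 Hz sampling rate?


Main lobe width for a rectangular window:
Width = 2 * fs / N
      = 2 * 8000 / 256
      = 16000 / 256
      = 62.5 Hz

62.5 Hz


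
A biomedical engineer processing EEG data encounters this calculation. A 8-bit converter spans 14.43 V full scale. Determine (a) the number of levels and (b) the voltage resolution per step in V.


Step 1 — number of quantization levels:
L = 2^N = 2^8 = 256

Step 2 — LSB step size:
delta = Vfs / L
      = 14.43 / 256
      = 0.05636719 V

Levels = 256; step size = 0.05636719 V


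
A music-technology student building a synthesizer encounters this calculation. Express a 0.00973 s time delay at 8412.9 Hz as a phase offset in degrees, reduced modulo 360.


Phase shift from frequency and time delay:
phi = 360 * f * t_delay
    = 360 * 8412.9 * 0.00973
    = 29468.71 degrees
    mod 360 = 308.71 degrees

308.71 degrees


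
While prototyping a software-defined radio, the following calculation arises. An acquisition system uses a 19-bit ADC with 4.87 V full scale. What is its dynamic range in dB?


Dynamic range from full-scale to LSB:
V_min = V_max / 2^bits = 4.87 / 2^19
DR = 20 * log10(V_max / V_min)
   = 20 * log10(2^19)
   = 20 * 19 * log10(2)
   = 114.39 dB

114.39 dB


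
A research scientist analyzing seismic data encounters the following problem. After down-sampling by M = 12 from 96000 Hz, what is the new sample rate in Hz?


Decimation reduces the sample rate:
fs_out = fs_in / M
       = 96000 / 12
       = 8000.0 Hz

8000.0 Hz


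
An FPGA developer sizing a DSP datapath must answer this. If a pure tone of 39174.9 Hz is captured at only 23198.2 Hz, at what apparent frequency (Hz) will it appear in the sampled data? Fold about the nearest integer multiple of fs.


Compute the nearest integer multiple of fs to the signal:
n = round(39174.9 / 23198.2) = 2
f_alias = |39174.9 - 2 * 23198.2|
        = |39174.9 - 46396.4|
        = 7221.5 Hz

7221.5


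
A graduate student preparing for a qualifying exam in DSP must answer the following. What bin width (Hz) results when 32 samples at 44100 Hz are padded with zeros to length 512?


Frequency resolution after zero-padding:
N_padded = 32 * 16 = 512
df = fs / N_padded
   = 44100 / 512
   = 86.1328 Hz

86.1328 Hz


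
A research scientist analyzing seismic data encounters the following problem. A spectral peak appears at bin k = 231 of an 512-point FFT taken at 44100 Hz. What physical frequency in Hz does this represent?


Frequency of DFT bin k:
f_k = k * fs / N
    = 231 * 44100 / 512
    = 10187100 / 512
    = 19896.68 Hz

19896.68 Hz


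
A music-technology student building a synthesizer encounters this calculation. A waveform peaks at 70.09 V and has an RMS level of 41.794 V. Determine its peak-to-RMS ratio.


Crest factor is the ratio of peak to RMS:
CF = V_peak / V_rms
   = 70.09 / 41.794
   = 1.677

1.677


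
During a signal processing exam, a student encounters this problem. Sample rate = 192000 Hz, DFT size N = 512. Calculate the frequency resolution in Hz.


DFT frequency resolution:
df = fs / N
   = 192000 / 512
   = 375.0 Hz

375.0 Hz


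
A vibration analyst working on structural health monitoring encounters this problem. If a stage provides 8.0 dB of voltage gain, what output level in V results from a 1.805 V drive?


Output voltage from dB gain:
V_out = V_in * 10^(gain_dB / 20)
      = 1.805 * 10^(8.0 / 20)
      = 1.805 * 2.511886
      = 4.534 V

4.534 V


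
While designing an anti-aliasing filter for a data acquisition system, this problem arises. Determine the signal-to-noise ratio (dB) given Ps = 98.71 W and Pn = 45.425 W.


SNR in decibels:
SNR = 10 * log10(Ps / Pn)
    = 10 * log10(98.71 / 45.425)
    = 10 * log10(2.173)
    = 10 * 0.3371
    = 3.37 dB

3.37 dB


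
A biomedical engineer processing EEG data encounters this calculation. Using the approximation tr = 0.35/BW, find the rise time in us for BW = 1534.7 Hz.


Rise time from bandwidth relationship:
tr = 0.35 / BW
   = 0.35 / 1534.7
   = 0.0002280576008 s
   = 228.0576 us

228.0576 us


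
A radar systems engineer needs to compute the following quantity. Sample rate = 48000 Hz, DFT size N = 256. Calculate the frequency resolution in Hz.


DFT frequency resolution:
df = fs / N
   = 48000 / 256
   = 187.5 Hz

187.5 Hz


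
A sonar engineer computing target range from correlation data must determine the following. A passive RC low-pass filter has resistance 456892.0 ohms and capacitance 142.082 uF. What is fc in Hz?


Cutoff frequency of a first-order RC filter:
fc = 1 / (2 * pi * R * C)
C = 142.082 uF = 0.000142082 F
fc = 1 / (2 * pi * 456892.0 * 0.000142082)
   = 1 / 407.88006883655
   = 0.002452 Hz

0.002452 Hz


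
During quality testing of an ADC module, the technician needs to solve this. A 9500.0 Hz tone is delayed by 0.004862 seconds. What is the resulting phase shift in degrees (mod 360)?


Phase shift from frequency and time delay:
phi = 360 * f * t_delay
    = 360 * 9500.0 * 0.004862
    = 16628.04 degrees
    mod 360 = 68.04 degrees

68.04 degrees


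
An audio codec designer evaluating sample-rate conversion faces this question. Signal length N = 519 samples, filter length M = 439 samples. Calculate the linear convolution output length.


Linear convolution output length:
L = N + M - 1
  = 519 + 439 - 1
  = 957 samples

957


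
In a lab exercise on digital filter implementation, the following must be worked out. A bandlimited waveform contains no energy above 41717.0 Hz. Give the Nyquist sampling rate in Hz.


The Nyquist rate is twice the maximum frequency component.
fs_min = 2 * fmax
      = 2 * 41717.0
      = 83434.0 Hz

83434.0


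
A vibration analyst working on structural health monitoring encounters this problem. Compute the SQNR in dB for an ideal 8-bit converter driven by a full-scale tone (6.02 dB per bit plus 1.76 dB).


Theoretical SNR for a full-scale sinusoid:
SNR = 6.02 * N + 1.76
    = 6.02 * 8 + 1.76
    = 48.16 + 1.76
    = 49.92 dB

49.92 dB


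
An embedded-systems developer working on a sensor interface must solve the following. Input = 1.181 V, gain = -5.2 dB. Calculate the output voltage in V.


Output voltage from dB gain:
V_out = V_in * 10^(gain_dB / 20)
      = 1.181 * 10^(-5.2 / 20)
      = 1.181 * 0.549541
      = 0.649 V

0.649 V


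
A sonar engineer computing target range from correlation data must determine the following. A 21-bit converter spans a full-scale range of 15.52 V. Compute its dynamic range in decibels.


Dynamic range from full-scale to LSB:
V_min = V_max / 2^bits = 15.52 / 2^21
DR = 20 * log10(V_max / V_min)
   = 20 * log10(2^21)
   = 20 * 21 * log10(2)
   = 126.43 dB

126.43 dB


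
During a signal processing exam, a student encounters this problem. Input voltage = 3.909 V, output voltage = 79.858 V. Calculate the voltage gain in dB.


Voltage gain in dB:
G = 20 * log10(Vout / Vin)
  = 20 * log10(79.858 / 3.909)
  = 20 * log10(20.429266)
  = 20 * 1.310253
  = 26.21 dB

26.21 dB


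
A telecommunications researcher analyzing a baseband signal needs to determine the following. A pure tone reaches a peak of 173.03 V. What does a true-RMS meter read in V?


RMS voltage for a sinusoidal waveform:
V_rms = V_peak / sqrt(2)
      = 173.03 / 1.414214
      = 122.351 V

122.351 V


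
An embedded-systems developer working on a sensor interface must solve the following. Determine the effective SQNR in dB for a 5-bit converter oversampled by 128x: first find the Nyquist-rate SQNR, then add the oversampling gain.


Step 1 — baseline SQNR at Nyquist:
SQNR_base = 6.02*N + 1.76
          = 6.02*5 + 1.76
          = 31.86 dB

Step 2 — oversampling processing gain:
G = 10*log10(OSR) = 10*log10(128) = 21.07 dB

Step 3 — total:
SQNR_total = 31.86 + 21.07 = 52.93 dB

Base SQNR = 31.86 dB; oversampled SQNR = 52.93 dB


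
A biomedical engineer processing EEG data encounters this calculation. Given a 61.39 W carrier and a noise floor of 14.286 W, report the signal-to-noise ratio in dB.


SNR in decibels:
SNR = 10 * log10(Ps / Pn)
    = 10 * log10(61.39 / 14.286)
    = 10 * log10(4.2972)
    = 10 * 0.6332
    = 6.33 dB

6.33 dB


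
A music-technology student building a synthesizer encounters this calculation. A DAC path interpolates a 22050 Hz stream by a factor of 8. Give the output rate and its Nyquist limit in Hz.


Step 1 — output sample rate after interpolation by L:
fs_out = L * fs_in = 8 * 22050 = 176400 Hz

Step 2 — Nyquist frequency of the output stream:
f_Nyq = fs_out / 2 = 176400 / 2 = 88200.0 Hz

fs_out = 176400 Hz; f_Nyquist = 88200.0 Hz


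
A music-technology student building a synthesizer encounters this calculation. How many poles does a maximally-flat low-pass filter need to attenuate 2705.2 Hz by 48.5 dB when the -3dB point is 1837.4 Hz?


Butterworth filter order formula:
n = log10(10^(A/10) - 1) / (2 * log10(f_stop/f_pass))
10^(48.5/10) - 1 = 70793.5784
f_stop/f_pass = 2705.2 / 1837.4 = 1.4723
n = 14.4349 -> ceil = 15

15


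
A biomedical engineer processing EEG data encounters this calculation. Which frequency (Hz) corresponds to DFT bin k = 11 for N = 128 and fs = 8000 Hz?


Frequency of DFT bin k:
f_k = k * fs / N
    = 11 * 8000 / 128
    = 88000 / 128
    = 687.5 Hz

687.5 Hz


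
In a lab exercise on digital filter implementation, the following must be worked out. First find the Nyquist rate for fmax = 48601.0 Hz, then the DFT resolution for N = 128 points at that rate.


Step 1 — Nyquist sampling rate:
fs = 2 * fmax = 2 * 48601.0 = 97202.0 Hz

Step 2 — DFT bin spacing:
df = fs / N = 97202.0 / 128 = 759.3906 Hz

759.3906 Hz


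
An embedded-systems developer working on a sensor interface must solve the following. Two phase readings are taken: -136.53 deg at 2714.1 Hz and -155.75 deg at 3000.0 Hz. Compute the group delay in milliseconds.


Group delay from phase difference:
tau = -d(phi)/d(omega)
d(phi) = -19.22 deg = -0.335452 rad
d(omega) = 2*pi*(3000.0 - 2714.1) = 1796.3627 rad/s
tau = -(-0.335452) / 1796.3627
    = 0.1867 ms

0.1867 ms


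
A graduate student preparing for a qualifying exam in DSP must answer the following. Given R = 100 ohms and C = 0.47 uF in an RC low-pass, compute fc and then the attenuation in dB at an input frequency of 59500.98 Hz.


Step 1 — cutoff frequency:
fc = 1 / (2*pi*R*C)
C = 0.47 uF = 4.7e-07 F
fc = 1 / (2*pi*100*4.7e-07)
   = 3386.275 Hz

Step 2 — magnitude at f = 59500.98 Hz:
|H(f)| = 1 / sqrt(1 + (f/fc)^2)
f/fc = 59500.98 / 3386.275 = 17.571219
|H| = 1 / sqrt(1 + 308.747737) = 0.0568193
|H|_dB = 20*log10(0.0568193) = -24.91 dB

fc = 3386.275 Hz; |H(59500.98 Hz)| = -24.91 dB


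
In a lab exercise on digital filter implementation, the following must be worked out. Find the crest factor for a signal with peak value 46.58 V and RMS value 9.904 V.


Crest factor is the ratio of peak to RMS:
CF = V_peak / V_rms
   = 46.58 / 9.904
   = 4.7032

4.7032


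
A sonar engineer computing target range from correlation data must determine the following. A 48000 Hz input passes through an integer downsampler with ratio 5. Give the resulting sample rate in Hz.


Decimation reduces the sample rate:
fs_out = fs_in / M
       = 48000 / 5
       = 9600.0 Hz

9600.0 Hz


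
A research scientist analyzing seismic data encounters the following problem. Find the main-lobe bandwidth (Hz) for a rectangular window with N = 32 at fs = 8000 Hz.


Main lobe width for a rectangular window:
Width = 2 * fs / N
      = 2 * 8000 / 32
      = 16000 / 32
      = 500.0 Hz

500.0 Hz


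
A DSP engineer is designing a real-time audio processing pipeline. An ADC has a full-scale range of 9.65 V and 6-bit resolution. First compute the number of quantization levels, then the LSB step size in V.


Step 1 — number of quantization levels:
L = 2^N = 2^6 = 64

Step 2 — LSB step size:
delta = Vfs / L
      = 9.65 / 64
      = 0.15078125 V

Levels = 64; step size = 0.15078125 V


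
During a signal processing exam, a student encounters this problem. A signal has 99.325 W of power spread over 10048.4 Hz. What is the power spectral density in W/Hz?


Power spectral density:
PSD = P / BW
    = 99.325 / 10048.4
    = 0.00988466 W/Hz

0.00988466 W/Hz


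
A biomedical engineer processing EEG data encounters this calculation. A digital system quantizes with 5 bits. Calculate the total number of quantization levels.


Number of quantization levels = 2^N
= 2^5
= 32

32


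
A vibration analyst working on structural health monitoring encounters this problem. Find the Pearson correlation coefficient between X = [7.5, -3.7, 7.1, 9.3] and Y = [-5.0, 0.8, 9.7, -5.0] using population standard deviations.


Pearson correlation coefficient (population):
r = cov(X,Y) / (std(X) * std(Y))
Mean X = 5.05, Mean Y = 0.125
Cov(X,Y) = -5.15375
Std(X) = 5.119326, Std(Y) = 6.01389
r = -0.1674

-0.1674


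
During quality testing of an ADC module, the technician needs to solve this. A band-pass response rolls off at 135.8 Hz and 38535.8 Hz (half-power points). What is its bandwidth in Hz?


Bandwidth is the difference of -3dB frequencies:
BW = f_high - f_low
   = 38535.8 - 135.8
   = 38400.0 Hz

38400.0 Hz


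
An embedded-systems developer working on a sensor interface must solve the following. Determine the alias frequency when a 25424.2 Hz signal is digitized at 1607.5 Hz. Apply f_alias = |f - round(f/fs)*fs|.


Compute the nearest integer multiple of fs to the signal:
n = round(25424.2 / 1607.5) = 16
f_alias = |25424.2 - 16 * 1607.5|
        = |25424.2 - 25720.0|
        = 295.8 Hz

295.8


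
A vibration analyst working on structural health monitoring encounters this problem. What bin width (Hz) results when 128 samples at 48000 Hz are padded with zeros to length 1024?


Frequency resolution after zero-padding:
N_padded = 128 * 8 = 1024
df = fs / N_padded
   = 48000 / 1024
   = 46.875 Hz

46.875 Hz


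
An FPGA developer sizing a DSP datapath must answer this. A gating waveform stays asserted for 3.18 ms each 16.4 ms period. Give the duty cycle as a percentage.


Duty cycle as a percentage:
DC = (t_on / T) * 100
   = (3.18 / 16.4) * 100
   = 0.193902 * 100
   = 19.39 %

19.39 %


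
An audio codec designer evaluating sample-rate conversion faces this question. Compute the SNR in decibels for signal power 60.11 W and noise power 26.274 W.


SNR in decibels:
SNR = 10 * log10(Ps / Pn)
    = 10 * log10(60.11 / 26.274)
    = 10 * log10(2.2878)
    = 10 * 0.3594
    = 3.59 dB

3.59 dB


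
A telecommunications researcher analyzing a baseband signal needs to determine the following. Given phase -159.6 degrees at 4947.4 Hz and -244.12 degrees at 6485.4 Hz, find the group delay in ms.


Group delay from phase difference:
tau = -d(phi)/d(omega)
d(phi) = -84.52 deg = -1.475152 rad
d(omega) = 2*pi*(6485.4 - 4947.4) = 9663.539 rad/s
tau = -(-1.475152) / 9663.539
    = 0.1527 ms

0.1527 ms


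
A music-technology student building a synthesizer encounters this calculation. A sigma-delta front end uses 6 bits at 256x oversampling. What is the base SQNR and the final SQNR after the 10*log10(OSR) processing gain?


Step 1 — baseline SQNR at Nyquist:
SQNR_base = 6.02*N + 1.76
          = 6.02*6 + 1.76
          = 37.88 dB

Step 2 — oversampling processing gain:
G = 10*log10(OSR) = 10*log10(256) = 24.08 dB

Step 3 — total:
SQNR_total = 37.88 + 24.08 = 61.96 dB

Base SQNR = 37.88 dB; oversampled SQNR = 61.96 dB


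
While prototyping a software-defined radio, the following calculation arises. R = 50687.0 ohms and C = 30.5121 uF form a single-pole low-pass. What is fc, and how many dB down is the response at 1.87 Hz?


Step 1 — cutoff frequency:
fc = 1 / (2*pi*R*C)
C = 30.5121 uF = 3.05121e-05 F
fc = 1 / (2*pi*50687.0*3.05121e-05)
   = 0.102909 Hz

Step 2 — magnitude at f = 1.87 Hz:
|H(f)| = 1 / sqrt(1 + (f/fc)^2)
f/fc = 1.87 / 0.102909 = 18.171394
|H| = 1 / sqrt(1 + 330.19956) = 0.0549484
|H|_dB = 20*log10(0.0549484) = -25.2 dB

fc = 0.102909 Hz; |H(1.87 Hz)| = -25.2 dB


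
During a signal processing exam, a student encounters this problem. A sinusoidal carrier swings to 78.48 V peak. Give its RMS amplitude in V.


RMS voltage for a sinusoidal waveform:
V_rms = V_peak / sqrt(2)
      = 78.48 / 1.414214
      = 55.494 V

55.494 V


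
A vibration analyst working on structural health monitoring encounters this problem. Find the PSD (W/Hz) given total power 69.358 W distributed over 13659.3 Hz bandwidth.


Power spectral density:
PSD = P / BW
    = 69.358 / 13659.3
    = 0.00507771 W/Hz

0.00507771 W/Hz


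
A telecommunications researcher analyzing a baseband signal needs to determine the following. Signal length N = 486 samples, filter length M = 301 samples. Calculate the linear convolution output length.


Linear convolution output length:
L = N + M - 1
  = 486 + 301 - 1
  = 786 samples

786


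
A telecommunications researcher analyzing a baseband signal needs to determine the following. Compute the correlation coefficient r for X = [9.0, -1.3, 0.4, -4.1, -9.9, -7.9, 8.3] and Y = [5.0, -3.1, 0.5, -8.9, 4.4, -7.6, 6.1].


Pearson correlation coefficient (population):
r = cov(X,Y) / (std(X) * std(Y))
Mean X = -0.7857, Mean Y = -0.5143
Cov(X,Y) = 21.428776
Std(X) = 6.810166, Std(Y) = 5.688944
r = 0.5531

0.5531


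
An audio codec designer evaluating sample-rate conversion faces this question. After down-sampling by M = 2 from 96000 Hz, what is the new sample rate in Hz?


Decimation reduces the sample rate:
fs_out = fs_in / M
       = 96000 / 2
       = 48000.0 Hz

48000.0 Hz
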